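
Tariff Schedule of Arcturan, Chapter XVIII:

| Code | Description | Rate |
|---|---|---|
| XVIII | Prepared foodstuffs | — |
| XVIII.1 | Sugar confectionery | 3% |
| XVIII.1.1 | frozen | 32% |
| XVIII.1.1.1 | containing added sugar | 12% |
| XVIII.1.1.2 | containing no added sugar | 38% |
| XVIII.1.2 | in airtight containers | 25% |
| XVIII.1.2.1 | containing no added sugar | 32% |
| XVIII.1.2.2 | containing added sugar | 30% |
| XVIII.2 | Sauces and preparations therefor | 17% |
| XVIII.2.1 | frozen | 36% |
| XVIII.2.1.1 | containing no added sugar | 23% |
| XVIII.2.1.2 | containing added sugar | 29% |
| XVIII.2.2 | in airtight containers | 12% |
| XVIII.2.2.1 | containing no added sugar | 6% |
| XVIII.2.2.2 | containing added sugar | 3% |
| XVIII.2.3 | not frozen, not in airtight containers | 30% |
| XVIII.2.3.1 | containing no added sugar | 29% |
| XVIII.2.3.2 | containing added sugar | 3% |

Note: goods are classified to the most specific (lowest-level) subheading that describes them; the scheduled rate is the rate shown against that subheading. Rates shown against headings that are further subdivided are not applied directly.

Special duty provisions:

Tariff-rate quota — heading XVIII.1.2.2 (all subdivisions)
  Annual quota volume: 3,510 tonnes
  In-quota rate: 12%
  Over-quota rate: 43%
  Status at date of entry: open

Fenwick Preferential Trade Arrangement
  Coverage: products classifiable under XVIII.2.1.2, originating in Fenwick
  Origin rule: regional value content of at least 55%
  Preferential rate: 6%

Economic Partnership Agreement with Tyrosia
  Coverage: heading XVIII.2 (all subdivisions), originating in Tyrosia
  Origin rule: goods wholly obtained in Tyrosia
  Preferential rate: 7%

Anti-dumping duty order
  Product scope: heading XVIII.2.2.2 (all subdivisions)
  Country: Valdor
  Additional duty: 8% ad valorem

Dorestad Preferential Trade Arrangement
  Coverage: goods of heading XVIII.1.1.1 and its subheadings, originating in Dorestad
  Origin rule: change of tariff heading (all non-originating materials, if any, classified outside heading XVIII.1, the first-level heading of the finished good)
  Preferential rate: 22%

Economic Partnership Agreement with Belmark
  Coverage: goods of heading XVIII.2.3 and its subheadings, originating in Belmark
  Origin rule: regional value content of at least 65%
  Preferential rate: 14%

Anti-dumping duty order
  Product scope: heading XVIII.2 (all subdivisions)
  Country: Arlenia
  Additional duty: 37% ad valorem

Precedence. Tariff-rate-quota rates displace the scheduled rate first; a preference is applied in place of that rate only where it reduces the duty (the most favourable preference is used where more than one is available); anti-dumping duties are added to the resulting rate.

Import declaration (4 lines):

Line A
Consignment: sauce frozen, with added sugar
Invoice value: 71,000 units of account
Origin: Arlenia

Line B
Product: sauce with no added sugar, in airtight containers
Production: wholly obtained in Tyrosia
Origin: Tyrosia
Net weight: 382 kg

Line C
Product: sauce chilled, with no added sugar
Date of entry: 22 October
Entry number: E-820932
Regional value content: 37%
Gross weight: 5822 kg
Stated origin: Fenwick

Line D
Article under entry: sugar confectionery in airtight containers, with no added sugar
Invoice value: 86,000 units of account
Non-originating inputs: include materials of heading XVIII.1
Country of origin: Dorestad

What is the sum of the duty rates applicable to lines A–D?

133%

Line A: sauce → XVIII.2; frozen → XVIII.2.1; with added sugar → XVIII.2.1.2. Scheduled 29%. anti-dumping (Arlenia, XVIII.2): +37%; total 29% + 37% = 66%. → 66%.
Line B: sauce → XVIII.2; in airtight containers → XVIII.2.2; with no added sugar → XVIII.2.2.1. Scheduled 6%. Tyrosia agreement on XVIII.2: wholly obtained → 7% available; preference 7% not lower than 6% → no reduction. → 6%.
Line C: sauce → XVIII.2; chilled → XVIII.2.3; with no added sugar → XVIII.2.3.1. Scheduled 29%. Fenwick agreement on XVIII.2.1.2: XVIII.2.3.1 not covered. → 29%.
Line D: sugar confectionery → XVIII.1; in airtight containers → XVIII.1.2; with no added sugar → XVIII.1.2.1. Scheduled 32%. Dorestad agreement on XVIII.1.1.1: XVIII.1.2.1 not covered. → 32%.
Sum: 66% + 6% + 29% + 32% = 133%.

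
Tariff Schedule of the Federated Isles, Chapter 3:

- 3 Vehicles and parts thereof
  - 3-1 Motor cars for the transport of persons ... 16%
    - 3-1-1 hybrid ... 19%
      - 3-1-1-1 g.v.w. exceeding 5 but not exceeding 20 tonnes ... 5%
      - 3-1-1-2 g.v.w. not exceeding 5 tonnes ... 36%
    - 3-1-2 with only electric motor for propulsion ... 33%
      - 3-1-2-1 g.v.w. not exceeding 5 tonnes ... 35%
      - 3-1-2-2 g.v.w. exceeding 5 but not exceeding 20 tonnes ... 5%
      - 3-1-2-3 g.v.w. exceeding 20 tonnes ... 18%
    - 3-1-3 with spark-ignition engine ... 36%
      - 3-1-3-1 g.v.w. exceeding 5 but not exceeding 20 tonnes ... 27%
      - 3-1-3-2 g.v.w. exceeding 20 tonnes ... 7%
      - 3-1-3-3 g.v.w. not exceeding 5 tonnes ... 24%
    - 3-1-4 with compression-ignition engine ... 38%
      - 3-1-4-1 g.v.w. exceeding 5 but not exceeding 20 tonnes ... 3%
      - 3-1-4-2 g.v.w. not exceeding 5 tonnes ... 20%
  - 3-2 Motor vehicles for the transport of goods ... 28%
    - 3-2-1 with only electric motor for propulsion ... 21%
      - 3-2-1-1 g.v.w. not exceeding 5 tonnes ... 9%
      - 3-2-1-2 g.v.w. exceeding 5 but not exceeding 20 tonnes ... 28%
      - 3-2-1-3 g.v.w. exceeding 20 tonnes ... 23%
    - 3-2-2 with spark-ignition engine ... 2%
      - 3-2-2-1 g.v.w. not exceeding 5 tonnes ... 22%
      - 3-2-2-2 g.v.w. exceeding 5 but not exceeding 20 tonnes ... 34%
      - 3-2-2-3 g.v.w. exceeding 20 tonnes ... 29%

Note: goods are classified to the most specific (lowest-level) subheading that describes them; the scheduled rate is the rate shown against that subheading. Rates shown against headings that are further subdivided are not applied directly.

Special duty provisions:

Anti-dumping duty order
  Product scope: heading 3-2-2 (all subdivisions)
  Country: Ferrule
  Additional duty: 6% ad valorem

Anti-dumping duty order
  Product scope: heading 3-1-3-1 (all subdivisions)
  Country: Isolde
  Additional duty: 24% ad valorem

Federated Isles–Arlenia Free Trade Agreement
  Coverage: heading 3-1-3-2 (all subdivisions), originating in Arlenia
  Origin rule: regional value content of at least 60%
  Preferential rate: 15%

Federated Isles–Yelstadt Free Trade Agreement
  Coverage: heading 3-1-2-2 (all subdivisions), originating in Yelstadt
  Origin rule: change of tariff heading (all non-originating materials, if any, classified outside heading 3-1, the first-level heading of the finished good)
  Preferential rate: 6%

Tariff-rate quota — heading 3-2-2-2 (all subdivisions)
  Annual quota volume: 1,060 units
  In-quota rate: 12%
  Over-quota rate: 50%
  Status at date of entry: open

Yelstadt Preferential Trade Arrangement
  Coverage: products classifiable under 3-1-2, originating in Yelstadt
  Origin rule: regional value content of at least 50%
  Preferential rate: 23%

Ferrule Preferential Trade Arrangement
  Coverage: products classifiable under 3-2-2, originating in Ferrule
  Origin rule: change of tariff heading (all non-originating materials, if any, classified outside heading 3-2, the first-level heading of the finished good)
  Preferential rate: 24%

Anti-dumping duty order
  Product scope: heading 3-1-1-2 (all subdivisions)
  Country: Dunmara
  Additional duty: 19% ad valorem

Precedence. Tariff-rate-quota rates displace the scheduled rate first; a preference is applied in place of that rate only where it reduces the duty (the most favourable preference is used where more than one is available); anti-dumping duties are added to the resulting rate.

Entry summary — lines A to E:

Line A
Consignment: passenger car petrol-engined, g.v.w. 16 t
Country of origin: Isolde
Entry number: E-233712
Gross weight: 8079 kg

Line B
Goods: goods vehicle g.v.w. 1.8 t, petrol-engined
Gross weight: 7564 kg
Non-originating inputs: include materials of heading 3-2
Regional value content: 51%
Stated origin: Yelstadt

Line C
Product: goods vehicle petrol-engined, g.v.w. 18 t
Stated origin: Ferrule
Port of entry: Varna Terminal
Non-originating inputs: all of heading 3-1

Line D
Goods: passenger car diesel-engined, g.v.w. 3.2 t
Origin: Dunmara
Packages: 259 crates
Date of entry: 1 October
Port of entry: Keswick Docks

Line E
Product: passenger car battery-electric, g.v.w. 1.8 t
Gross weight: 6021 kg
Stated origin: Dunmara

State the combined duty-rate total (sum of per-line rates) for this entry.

Line A: passenger car → 3-1; petrol-engined → 3-1-3; g.v.w. 16 t → 3-1-3-1. Scheduled 27%. anti-dumping (Isolde, 3-1-3-1): +24%; total 27% + 24% = 51%. → 51%.
Line B: goods vehicle → 3-2; petrol-engined → 3-2-2; g.v.w. 1.8 t → 3-2-2-1. Scheduled 22%. Yelstadt agreement on 3-1-2-2: 3-2-2-1 not covered; Yelstadt agreement on 3-1-2: 3-2-2-1 not covered. → 22%.
Line C: goods vehicle → 3-2; petrol-engined → 3-2-2; g.v.w. 18 t → 3-2-2-2. Scheduled 34%. quota on 3-2-2-2 open → in-quota 12%; Ferrule agreement on 3-2-2: CTH met → 24% available; preference 24% not lower than 12% → no reduction; anti-dumping (Ferrule, 3-2-2): +6%; total 12% + 6% = 18%. → 18%.
Line D: passenger car → 3-1; diesel-engined → 3-1-4; g.v.w. 3.2 t → 3-1-4-2. Scheduled 20%. No special measure applies. → 20%.
Line E: passenger car → 3-1; battery-electric → 3-1-2; g.v.w. 1.8 t → 3-1-2-1. Scheduled 35%. No special measure applies. → 35%.
Sum: 51% + 22% + 18% + 20% + 35% = 146%.

146%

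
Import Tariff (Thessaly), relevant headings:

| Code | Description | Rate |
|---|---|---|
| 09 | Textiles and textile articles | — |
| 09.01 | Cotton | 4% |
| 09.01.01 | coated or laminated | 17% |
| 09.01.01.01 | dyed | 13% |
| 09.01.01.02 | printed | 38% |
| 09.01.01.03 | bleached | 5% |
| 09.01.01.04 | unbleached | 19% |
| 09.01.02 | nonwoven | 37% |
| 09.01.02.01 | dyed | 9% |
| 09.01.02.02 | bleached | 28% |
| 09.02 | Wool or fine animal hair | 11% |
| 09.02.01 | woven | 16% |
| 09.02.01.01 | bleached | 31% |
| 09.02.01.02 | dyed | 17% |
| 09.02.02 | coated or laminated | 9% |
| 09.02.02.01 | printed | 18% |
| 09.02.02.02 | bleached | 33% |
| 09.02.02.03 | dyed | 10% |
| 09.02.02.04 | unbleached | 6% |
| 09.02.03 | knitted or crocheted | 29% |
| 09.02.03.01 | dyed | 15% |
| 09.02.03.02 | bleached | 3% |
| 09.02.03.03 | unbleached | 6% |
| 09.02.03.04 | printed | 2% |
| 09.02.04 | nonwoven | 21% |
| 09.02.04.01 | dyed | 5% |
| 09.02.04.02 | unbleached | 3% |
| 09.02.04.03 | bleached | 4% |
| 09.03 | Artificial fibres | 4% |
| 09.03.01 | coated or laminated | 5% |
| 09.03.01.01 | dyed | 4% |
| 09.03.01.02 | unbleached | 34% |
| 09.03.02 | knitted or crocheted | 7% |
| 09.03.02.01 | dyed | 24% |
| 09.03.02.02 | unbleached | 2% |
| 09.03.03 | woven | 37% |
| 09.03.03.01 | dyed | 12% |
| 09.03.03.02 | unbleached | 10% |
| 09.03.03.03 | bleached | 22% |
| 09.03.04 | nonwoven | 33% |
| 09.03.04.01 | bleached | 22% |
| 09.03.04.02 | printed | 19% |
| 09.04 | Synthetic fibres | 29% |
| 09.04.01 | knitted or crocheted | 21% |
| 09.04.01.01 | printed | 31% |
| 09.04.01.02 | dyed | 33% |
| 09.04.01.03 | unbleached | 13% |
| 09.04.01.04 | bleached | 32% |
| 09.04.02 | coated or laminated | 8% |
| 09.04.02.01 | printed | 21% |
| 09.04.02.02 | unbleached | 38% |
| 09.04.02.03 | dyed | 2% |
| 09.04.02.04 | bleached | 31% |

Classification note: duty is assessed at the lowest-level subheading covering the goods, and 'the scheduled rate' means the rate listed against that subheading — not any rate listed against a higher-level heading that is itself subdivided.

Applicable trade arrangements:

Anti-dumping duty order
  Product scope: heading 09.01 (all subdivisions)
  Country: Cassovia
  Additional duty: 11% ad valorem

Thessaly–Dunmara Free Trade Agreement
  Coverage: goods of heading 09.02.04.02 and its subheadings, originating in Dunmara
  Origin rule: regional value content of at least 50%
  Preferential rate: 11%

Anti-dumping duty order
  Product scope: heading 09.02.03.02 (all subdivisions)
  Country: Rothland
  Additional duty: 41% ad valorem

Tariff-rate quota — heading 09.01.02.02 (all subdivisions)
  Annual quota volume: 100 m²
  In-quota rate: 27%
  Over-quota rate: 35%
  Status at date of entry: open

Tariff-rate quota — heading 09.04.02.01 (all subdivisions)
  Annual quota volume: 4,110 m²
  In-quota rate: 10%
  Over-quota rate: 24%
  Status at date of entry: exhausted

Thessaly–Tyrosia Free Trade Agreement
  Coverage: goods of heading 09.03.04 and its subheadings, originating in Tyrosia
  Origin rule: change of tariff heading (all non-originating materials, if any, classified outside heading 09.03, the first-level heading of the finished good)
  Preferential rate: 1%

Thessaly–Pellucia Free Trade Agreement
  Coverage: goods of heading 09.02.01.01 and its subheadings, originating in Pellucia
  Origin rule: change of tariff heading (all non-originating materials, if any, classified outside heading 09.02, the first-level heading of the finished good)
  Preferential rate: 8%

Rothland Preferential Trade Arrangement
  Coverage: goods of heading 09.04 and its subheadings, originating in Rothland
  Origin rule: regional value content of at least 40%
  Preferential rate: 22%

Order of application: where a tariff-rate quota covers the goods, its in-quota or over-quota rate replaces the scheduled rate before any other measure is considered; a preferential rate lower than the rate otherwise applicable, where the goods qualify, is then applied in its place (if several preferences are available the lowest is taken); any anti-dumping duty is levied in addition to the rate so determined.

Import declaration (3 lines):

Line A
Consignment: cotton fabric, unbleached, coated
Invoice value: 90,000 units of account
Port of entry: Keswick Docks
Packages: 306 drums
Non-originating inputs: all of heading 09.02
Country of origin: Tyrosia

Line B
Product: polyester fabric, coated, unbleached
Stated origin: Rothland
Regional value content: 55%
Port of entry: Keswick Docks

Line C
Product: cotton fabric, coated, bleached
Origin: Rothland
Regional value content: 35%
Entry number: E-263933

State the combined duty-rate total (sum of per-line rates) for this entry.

46%

Line A: cotton → 09.01; coated → 09.01.01; unbleached → 09.01.01.04. Scheduled 19%. Tyrosia agreement on 09.03.04: 09.01.01.04 not covered. → 19%.
Line B: polyester → 09.04; coated → 09.04.02; unbleached → 09.04.02.02. Scheduled 38%. Rothland agreement on 09.04: RVC ≥ 40% → 22% available; preferential 22%. → 22%.
Line C: cotton → 09.01; coated → 09.01.01; bleached → 09.01.01.03. Scheduled 5%. Rothland agreement on 09.04: 09.01.01.03 not covered. → 5%.
Sum: 19% + 22% + 5% = 46%.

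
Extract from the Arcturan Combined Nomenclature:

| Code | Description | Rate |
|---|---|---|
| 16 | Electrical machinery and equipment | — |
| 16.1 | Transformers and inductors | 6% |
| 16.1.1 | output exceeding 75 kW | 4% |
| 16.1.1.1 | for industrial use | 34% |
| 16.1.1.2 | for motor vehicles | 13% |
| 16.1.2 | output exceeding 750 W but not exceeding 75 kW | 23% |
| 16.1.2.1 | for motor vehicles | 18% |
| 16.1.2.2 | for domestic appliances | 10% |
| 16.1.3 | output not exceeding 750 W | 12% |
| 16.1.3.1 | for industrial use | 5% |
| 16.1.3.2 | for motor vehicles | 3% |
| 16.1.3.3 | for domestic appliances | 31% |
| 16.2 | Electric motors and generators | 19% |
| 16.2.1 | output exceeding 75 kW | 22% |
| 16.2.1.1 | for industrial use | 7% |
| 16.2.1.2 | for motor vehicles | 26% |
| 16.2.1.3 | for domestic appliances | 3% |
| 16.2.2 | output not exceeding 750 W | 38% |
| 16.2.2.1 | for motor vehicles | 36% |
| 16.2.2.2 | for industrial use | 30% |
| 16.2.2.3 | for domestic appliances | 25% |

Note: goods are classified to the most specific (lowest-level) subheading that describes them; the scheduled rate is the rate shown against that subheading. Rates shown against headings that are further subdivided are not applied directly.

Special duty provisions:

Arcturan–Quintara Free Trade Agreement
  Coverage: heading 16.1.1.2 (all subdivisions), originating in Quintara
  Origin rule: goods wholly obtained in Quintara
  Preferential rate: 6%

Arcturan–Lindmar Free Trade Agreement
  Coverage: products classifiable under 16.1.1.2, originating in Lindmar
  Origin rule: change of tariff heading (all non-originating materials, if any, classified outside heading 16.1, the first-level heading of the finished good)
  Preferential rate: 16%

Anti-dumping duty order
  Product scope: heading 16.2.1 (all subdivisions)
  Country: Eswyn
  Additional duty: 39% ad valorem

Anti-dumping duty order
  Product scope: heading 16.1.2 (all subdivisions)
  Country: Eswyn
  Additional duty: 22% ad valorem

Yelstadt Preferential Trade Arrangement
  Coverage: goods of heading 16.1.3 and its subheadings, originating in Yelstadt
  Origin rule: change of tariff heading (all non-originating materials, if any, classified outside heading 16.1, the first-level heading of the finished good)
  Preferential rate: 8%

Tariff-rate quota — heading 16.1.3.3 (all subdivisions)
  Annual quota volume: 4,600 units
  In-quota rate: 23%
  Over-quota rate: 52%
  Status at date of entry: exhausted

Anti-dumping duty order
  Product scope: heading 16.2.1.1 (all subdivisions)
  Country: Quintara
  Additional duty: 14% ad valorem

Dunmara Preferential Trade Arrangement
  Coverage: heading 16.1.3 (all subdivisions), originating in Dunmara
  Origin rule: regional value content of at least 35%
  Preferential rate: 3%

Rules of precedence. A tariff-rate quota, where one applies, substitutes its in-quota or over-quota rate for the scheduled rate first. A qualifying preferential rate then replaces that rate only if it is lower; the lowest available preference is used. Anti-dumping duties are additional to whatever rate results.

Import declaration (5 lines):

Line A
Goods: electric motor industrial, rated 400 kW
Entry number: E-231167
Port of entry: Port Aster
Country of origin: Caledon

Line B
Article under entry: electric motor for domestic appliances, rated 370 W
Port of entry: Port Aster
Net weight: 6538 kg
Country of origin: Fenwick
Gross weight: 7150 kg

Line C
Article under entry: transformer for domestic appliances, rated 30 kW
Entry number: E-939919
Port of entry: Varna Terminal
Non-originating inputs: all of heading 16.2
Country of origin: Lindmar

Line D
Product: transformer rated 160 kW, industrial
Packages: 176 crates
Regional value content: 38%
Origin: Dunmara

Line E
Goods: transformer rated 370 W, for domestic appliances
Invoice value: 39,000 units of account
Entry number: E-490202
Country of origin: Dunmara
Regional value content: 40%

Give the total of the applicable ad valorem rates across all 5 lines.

79%

Line A: electric motor → 16.2; rated 400 kW → 16.2.1; industrial → 16.2.1.1. Scheduled 7%. No special measure applies. → 7%.
Line B: electric motor → 16.2; rated 370 W → 16.2.2; for domestic appliances → 16.2.2.3. Scheduled 25%. No special measure applies. → 25%.
Line C: transformer → 16.1; rated 30 kW → 16.1.2; for domestic appliances → 16.1.2.2. Scheduled 10%. Lindmar agreement on 16.1.1.2: 16.1.2.2 not covered. → 10%.
Line D: transformer → 16.1; rated 160 kW → 16.1.1; industrial → 16.1.1.1. Scheduled 34%. Dunmara agreement on 16.1.3: 16.1.1.1 not covered. → 34%.
Line E: transformer → 16.1; rated 370 W → 16.1.3; for domestic appliances → 16.1.3.3. Scheduled 31%. quota on 16.1.3.3 exhausted → over-quota 52%; Dunmara agreement on 16.1.3: RVC ≥ 35% → 3% available; preferential 3%. → 3%.
Sum: 7% + 25% + 10% + 34% + 3% = 79%.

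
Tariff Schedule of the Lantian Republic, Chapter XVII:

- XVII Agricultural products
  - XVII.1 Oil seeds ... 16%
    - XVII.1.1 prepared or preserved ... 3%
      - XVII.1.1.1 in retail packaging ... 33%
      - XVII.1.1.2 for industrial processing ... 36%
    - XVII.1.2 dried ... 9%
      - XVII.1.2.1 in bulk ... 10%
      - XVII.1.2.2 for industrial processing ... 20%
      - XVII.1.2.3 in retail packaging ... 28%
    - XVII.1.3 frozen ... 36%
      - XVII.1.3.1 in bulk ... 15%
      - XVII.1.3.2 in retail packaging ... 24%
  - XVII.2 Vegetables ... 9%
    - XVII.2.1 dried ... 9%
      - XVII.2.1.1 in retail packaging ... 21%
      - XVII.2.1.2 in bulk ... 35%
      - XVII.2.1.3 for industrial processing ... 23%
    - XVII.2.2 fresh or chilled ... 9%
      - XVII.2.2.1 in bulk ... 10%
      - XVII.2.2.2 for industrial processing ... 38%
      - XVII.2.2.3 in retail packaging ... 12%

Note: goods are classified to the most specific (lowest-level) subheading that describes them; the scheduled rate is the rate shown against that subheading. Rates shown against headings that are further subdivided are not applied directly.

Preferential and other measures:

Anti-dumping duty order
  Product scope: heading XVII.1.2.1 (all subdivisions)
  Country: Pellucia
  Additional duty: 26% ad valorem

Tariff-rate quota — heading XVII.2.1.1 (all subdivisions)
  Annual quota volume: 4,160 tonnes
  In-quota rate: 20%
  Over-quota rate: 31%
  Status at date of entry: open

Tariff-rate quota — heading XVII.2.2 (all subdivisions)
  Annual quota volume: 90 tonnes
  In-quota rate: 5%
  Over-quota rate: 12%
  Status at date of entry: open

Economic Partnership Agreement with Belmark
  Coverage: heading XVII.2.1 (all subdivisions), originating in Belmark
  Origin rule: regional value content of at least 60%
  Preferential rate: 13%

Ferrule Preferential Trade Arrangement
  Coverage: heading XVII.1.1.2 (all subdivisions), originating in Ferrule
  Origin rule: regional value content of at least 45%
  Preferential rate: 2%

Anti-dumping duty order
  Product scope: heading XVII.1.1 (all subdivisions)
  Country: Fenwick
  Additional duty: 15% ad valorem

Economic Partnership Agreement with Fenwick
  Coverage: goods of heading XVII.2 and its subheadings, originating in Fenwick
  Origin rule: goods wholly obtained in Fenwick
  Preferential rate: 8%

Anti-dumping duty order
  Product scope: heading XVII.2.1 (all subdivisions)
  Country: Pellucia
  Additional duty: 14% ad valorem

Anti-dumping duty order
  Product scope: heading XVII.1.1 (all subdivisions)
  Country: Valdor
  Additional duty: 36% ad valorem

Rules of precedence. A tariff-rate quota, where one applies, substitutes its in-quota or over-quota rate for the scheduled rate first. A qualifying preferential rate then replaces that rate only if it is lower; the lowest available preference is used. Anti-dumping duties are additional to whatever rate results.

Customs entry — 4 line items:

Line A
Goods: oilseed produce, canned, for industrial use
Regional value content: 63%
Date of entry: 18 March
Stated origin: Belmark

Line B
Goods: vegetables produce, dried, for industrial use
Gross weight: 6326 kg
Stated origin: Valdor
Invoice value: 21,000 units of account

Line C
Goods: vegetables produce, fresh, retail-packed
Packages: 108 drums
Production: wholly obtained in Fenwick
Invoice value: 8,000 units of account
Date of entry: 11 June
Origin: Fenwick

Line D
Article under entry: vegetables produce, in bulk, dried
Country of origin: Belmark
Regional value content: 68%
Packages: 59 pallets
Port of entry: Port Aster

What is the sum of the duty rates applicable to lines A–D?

Line A: oilseed → XVII.1; canned → XVII.1.1; for industrial use → XVII.1.1.2. Scheduled 36%. Belmark agreement on XVII.2.1: XVII.1.1.2 not covered. → 36%.
Line B: vegetables → XVII.2; dried → XVII.2.1; for industrial use → XVII.2.1.3. Scheduled 23%. No special measure applies. → 23%.
Line C: vegetables → XVII.2; fresh → XVII.2.2; retail-packed → XVII.2.2.3. Scheduled 12%. quota on XVII.2.2 open → in-quota 5%; Fenwick agreement on XVII.2: wholly obtained → 8% available; preference 8% not lower than 5% → no reduction. → 5%.
Line D: vegetables → XVII.2; dried → XVII.2.1; in bulk → XVII.2.1.2. Scheduled 35%. Belmark agreement on XVII.2.1: RVC ≥ 60% → 13% available; preferential 13%. → 13%.
Sum: 36% + 23% + 5% + 13% = 77%.

77%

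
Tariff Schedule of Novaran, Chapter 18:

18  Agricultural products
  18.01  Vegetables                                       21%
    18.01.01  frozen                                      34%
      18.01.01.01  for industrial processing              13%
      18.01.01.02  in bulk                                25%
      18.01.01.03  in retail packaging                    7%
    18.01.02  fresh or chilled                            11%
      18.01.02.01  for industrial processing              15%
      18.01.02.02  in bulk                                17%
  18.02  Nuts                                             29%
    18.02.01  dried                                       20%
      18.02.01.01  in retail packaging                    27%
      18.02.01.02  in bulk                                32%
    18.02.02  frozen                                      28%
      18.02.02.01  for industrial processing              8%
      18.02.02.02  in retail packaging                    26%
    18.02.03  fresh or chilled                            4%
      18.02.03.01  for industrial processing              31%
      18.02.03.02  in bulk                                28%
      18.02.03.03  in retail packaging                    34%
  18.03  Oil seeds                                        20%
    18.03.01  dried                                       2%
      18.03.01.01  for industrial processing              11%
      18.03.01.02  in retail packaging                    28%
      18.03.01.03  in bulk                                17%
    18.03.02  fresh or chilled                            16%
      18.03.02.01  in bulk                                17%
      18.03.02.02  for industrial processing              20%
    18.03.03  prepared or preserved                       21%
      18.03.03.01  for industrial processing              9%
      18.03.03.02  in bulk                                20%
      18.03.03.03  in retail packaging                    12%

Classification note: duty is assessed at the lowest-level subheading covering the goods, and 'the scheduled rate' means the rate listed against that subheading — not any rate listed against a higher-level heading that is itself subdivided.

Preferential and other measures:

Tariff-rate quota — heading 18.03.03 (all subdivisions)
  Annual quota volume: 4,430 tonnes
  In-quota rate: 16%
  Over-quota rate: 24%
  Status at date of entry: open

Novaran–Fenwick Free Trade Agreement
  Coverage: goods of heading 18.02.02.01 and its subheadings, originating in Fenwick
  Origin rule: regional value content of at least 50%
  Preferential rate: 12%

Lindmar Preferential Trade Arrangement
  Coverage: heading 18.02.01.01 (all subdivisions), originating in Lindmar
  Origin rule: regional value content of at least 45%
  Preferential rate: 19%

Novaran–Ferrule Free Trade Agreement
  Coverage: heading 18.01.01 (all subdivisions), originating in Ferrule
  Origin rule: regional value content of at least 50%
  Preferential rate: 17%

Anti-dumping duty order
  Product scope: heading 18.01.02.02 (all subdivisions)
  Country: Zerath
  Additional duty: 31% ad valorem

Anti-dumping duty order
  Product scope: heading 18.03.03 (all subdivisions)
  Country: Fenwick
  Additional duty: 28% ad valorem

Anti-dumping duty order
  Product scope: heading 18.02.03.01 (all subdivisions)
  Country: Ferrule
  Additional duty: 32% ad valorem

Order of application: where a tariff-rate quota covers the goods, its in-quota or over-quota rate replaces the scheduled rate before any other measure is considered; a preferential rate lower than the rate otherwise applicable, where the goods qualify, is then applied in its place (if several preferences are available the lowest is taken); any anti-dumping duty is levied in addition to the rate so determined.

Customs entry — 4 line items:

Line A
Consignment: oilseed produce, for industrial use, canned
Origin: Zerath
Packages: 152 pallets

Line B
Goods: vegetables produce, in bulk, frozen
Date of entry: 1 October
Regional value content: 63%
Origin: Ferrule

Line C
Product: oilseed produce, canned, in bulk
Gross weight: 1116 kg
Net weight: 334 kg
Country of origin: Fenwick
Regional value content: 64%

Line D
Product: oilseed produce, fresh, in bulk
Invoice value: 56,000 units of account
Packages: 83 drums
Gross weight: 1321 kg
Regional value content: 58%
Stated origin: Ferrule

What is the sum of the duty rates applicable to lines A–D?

Line A: oilseed → 18.03; canned → 18.03.03; for industrial use → 18.03.03.01. Scheduled 9%. quota on 18.03.03 open → in-quota 16%. → 16%.
Line B: vegetables → 18.01; frozen → 18.01.01; in bulk → 18.01.01.02. Scheduled 25%. Ferrule agreement on 18.01.01: RVC ≥ 50% → 17% available; preferential 17%. → 17%.
Line C: oilseed → 18.03; canned → 18.03.03; in bulk → 18.03.03.02. Scheduled 20%. quota on 18.03.03 open → in-quota 16%; Fenwick agreement on 18.02.02.01: 18.03.03.02 not covered; anti-dumping (Fenwick, 18.03.03): +28%; total 16% + 28% = 44%. → 44%.
Line D: oilseed → 18.03; fresh → 18.03.02; in bulk → 18.03.02.01. Scheduled 17%. Ferrule agreement on 18.01.01: 18.03.02.01 not covered. → 17%.
Sum: 16% + 17% + 44% + 17% = 94%.

94%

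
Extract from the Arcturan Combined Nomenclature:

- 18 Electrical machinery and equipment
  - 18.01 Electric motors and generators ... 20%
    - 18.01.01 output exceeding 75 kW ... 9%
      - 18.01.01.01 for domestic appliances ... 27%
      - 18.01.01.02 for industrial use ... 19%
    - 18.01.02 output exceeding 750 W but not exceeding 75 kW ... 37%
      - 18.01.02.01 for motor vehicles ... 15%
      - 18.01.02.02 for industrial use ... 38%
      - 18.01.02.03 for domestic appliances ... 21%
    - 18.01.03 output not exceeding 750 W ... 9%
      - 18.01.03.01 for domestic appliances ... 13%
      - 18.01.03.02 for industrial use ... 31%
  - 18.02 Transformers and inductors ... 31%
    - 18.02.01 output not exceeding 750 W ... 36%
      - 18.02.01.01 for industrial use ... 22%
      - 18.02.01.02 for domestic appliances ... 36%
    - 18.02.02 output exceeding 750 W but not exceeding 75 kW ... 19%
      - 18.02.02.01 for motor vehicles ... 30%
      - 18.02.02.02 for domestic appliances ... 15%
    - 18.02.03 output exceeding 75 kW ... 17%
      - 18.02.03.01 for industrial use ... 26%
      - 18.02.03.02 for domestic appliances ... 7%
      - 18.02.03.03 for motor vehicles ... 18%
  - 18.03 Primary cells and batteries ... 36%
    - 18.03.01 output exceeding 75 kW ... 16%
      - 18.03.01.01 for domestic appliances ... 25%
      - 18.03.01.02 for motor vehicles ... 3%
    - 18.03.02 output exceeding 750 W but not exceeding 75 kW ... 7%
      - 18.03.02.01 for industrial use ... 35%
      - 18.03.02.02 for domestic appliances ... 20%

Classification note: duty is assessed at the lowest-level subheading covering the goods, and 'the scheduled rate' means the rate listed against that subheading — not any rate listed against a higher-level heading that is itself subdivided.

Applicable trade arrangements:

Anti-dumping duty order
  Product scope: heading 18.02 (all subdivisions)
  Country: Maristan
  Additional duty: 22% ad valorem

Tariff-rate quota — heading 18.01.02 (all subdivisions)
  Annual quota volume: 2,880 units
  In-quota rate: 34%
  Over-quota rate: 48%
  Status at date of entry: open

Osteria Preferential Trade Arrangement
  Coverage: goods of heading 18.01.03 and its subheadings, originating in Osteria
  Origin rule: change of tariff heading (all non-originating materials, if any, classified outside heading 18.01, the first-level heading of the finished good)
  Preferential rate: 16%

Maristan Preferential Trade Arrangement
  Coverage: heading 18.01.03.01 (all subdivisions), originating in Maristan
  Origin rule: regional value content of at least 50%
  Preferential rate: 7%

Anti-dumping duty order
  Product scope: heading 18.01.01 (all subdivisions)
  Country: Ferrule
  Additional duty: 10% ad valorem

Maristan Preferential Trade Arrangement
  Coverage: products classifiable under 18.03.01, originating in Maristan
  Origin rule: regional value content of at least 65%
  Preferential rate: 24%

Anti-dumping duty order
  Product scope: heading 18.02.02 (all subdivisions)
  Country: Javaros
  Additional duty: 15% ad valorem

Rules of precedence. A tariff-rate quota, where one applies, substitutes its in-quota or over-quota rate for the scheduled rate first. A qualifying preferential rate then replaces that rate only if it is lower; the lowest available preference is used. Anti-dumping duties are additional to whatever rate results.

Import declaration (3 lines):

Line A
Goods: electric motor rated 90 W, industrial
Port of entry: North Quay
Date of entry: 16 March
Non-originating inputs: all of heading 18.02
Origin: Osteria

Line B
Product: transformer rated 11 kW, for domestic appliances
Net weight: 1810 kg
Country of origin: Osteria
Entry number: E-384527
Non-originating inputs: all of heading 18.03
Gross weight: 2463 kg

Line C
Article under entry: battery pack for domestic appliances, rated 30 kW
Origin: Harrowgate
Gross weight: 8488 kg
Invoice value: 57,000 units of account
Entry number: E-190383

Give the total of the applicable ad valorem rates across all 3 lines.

51%

Line A: electric motor → 18.01; rated 90 W → 18.01.03; industrial → 18.01.03.02. Scheduled 31%. Osteria agreement on 18.01.03: CTH met → 16% available; preferential 16%. → 16%.
Line B: transformer → 18.02; rated 11 kW → 18.02.02; for domestic appliances → 18.02.02.02. Scheduled 15%. Osteria agreement on 18.01.03: 18.02.02.02 not covered. → 15%.
Line C: battery pack → 18.03; rated 30 kW → 18.03.02; for domestic appliances → 18.03.02.02. Scheduled 20%. No special measure applies. → 20%.
Sum: 16% + 15% + 20% = 51%.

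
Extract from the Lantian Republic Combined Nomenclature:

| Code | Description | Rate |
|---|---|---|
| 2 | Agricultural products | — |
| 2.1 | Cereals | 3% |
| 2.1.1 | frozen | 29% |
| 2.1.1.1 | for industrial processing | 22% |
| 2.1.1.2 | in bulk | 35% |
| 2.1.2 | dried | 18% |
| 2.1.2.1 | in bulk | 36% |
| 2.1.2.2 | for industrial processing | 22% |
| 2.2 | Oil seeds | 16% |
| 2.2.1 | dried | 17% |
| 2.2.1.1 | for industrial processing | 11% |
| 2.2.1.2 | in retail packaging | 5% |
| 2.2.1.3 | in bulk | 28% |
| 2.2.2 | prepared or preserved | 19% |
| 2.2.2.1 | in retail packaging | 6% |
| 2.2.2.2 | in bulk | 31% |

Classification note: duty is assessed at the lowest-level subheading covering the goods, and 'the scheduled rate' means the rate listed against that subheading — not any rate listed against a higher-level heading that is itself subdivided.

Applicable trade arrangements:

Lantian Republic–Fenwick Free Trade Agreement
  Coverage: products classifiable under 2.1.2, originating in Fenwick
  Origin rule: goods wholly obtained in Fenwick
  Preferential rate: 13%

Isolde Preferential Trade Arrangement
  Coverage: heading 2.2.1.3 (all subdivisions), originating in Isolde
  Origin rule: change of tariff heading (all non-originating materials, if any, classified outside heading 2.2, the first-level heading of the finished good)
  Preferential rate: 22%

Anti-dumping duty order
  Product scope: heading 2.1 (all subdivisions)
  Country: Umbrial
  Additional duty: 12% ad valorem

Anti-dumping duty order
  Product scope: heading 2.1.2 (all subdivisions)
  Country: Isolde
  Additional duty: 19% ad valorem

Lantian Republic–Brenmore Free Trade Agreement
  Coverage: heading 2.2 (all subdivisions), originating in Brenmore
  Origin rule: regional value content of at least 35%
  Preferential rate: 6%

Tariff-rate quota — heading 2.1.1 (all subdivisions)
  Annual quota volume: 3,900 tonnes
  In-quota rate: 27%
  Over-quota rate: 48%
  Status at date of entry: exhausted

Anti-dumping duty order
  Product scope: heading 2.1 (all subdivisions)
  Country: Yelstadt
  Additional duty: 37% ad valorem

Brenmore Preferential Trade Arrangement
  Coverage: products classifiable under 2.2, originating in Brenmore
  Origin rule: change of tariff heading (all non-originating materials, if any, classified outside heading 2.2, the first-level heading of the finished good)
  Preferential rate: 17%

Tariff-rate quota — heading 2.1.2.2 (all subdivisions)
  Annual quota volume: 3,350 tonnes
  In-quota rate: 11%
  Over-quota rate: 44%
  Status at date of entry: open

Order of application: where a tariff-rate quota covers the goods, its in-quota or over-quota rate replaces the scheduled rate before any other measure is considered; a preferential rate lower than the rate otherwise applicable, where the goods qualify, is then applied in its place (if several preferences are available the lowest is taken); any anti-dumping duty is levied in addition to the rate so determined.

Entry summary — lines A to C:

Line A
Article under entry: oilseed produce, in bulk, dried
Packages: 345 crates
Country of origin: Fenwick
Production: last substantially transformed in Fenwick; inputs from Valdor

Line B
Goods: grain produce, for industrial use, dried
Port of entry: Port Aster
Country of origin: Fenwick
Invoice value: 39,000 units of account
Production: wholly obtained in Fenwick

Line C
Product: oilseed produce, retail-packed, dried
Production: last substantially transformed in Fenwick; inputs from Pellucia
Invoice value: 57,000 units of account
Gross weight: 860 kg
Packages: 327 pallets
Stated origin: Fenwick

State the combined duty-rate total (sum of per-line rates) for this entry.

Line A: oilseed → 2.2; dried → 2.2.1; in bulk → 2.2.1.3. Scheduled 28%. Fenwick agreement on 2.1.2: 2.2.1.3 not covered. → 28%.
Line B: grain → 2.1; dried → 2.1.2; for industrial use → 2.1.2.2. Scheduled 22%. quota on 2.1.2.2 open → in-quota 11%; Fenwick agreement on 2.1.2: wholly obtained → 13% available; preference 13% not lower than 11% → no reduction. → 11%.
Line C: oilseed → 2.2; dried → 2.2.1; retail-packed → 2.2.1.2. Scheduled 5%. Fenwick agreement on 2.1.2: 2.2.1.2 not covered. → 5%.
Sum: 28% + 11% + 5% = 44%.

44%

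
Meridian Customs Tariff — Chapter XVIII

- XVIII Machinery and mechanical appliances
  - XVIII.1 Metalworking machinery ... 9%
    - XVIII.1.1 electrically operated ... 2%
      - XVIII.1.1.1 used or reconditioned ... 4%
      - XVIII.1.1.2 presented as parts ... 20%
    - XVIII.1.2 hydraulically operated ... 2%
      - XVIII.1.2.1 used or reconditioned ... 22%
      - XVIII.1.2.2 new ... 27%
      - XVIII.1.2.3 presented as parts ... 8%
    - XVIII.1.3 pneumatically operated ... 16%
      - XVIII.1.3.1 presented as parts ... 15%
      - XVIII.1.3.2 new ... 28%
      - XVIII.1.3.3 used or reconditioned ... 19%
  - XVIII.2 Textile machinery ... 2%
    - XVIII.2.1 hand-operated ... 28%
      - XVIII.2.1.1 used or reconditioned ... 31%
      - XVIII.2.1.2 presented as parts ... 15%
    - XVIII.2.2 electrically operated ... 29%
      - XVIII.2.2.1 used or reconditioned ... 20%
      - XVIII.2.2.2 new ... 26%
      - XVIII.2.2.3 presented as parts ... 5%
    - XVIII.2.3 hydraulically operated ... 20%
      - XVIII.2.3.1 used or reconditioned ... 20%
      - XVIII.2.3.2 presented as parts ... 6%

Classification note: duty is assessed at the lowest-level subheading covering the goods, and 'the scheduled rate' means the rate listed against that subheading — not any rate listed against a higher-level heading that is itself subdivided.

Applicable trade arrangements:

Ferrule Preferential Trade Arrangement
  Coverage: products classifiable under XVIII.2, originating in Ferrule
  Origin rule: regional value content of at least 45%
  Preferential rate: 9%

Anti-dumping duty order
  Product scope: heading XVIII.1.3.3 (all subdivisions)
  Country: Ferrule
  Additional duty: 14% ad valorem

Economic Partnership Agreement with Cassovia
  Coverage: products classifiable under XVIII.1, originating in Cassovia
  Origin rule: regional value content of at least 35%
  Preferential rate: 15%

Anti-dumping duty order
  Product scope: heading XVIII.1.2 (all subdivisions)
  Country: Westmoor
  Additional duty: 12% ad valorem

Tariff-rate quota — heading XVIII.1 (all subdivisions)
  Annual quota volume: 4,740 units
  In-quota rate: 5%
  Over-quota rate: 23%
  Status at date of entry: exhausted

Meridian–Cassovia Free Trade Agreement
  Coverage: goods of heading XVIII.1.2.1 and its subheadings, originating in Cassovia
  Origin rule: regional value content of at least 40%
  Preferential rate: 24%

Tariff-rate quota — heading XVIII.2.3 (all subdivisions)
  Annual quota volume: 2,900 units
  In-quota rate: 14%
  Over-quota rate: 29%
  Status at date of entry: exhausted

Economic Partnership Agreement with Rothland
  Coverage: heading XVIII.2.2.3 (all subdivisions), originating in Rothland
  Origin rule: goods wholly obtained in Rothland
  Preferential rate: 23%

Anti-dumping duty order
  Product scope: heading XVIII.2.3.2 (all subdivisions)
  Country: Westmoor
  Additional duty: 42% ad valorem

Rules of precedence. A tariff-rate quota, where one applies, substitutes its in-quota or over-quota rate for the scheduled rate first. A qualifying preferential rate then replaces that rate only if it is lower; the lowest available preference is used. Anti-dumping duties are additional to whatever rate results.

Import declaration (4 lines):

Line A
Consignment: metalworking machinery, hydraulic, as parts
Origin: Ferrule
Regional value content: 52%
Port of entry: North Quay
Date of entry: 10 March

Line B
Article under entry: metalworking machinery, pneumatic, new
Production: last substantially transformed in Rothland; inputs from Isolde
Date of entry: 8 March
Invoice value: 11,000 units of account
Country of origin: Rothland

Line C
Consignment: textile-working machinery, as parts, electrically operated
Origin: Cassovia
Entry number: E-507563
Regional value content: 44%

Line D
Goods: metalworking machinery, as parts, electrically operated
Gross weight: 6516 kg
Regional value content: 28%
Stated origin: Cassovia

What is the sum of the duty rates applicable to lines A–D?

74%

Line A: metalworking → XVIII.1; hydraulic → XVIII.1.2; as parts → XVIII.1.2.3. Scheduled 8%. quota on XVIII.1 exhausted → over-quota 23%; Ferrule agreement on XVIII.2: XVIII.1.2.3 not covered. → 23%.
Line B: metalworking → XVIII.1; pneumatic → XVIII.1.3; new → XVIII.1.3.2. Scheduled 28%. quota on XVIII.1 exhausted → over-quota 23%; Rothland agreement on XVIII.2.2.3: XVIII.1.3.2 not covered. → 23%.
Line C: textile-working → XVIII.2; electrically operated → XVIII.2.2; as parts → XVIII.2.2.3. Scheduled 5%. Cassovia agreement on XVIII.1: XVIII.2.2.3 not covered; Cassovia agreement on XVIII.1.2.1: XVIII.2.2.3 not covered. → 5%.
Line D: metalworking → XVIII.1; electrically operated → XVIII.1.1; as parts → XVIII.1.1.2. Scheduled 20%. quota on XVIII.1 exhausted → over-quota 23%; Cassovia agreement on XVIII.1: RVC < 35%; Cassovia agreement on XVIII.1.2.1: XVIII.1.1.2 not covered. → 23%.
Sum: 23% + 23% + 5% + 23% = 74%.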